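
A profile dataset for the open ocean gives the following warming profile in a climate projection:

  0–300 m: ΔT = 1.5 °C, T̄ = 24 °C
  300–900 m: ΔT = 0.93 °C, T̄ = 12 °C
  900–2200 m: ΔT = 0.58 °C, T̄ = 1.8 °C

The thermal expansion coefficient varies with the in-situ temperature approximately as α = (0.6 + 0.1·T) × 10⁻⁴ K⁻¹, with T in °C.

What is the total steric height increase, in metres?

0.294 m

Layer 1: α = (0.6 + 0.1×24)×10⁻⁴ = 3×10⁻⁴ K⁻¹
Layer 2: α = (0.6 + 0.1×12)×10⁻⁴ = 1.8×10⁻⁴ K⁻¹
Layer 3: α = (0.6 + 0.1×1.8)×10⁻⁴ = 0.78×10⁻⁴ K⁻¹
0–300 m: 3×10⁻⁴ × 1.5 × 300 = 0.13500 m
600 × 0.93 × 1.8×10⁻⁴ = 0.10044 m
1300 × 0.78×10⁻⁴ × 0.58 = 0.058812 m
Δh = 0.13500 + 0.10044 + 0.058812 = 0.294252 m ≈ 0.294 m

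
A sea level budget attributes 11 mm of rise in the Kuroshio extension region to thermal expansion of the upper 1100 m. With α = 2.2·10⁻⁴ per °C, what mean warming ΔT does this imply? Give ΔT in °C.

0.0455 °C

ΔT = Δh/(αH) = 0.011 / (2.2×10⁻⁴ × 1100) ≈ 0.04545 °C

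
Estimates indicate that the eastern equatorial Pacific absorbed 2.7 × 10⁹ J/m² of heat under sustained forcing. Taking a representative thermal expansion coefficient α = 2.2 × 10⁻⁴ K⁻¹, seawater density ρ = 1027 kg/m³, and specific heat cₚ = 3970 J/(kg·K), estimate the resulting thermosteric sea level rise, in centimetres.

14.6 cm of thermosteric rise

Δh = αQ/(ρcₚ) = 2.2×10⁻⁴ × 2.7×10⁹ / (1027 × 3970) ≈ 0.14569 m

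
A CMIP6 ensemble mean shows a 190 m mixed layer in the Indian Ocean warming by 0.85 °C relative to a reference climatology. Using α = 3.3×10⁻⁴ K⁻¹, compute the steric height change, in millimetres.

53.3 mm

Δh = αΔT·H = 3.3×10⁻⁴ × 0.85 × 190 = 0.053295 m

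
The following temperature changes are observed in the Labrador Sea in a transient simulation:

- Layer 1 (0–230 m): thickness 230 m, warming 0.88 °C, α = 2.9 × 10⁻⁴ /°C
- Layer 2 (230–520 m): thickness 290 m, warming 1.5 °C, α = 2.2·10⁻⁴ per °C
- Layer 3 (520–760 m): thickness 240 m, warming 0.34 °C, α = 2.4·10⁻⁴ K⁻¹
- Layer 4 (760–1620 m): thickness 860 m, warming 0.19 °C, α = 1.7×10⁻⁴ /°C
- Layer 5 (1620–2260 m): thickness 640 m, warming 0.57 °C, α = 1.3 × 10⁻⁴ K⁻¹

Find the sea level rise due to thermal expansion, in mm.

249 mm

230 × 0.88 × 2.9×10⁻⁴ = 0.058696 m
230–520 m: 1.5 × 290 × 2.2×10⁻⁴ = 0.09570 m
2.4×10⁻⁴ × 0.34 × 240 = 0.019584 m
Layer 4: 0.19 × 860 × 1.7×10⁻⁴ = 0.027778 m
Layer 5: 640 × 0.57 × 1.3×10⁻⁴ = 0.047424 m
Δh = 0.058696 + 0.09570 + 0.019584 + 0.027778 + 0.047424 = 0.249182 m ≈ 249 mm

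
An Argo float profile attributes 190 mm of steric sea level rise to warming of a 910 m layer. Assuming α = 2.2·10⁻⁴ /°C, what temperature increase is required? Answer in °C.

ΔT = Δh/(αH) = 0.19 / (2.2×10⁻⁴ × 910) ≈ 0.9491 °C

about 0.949 °C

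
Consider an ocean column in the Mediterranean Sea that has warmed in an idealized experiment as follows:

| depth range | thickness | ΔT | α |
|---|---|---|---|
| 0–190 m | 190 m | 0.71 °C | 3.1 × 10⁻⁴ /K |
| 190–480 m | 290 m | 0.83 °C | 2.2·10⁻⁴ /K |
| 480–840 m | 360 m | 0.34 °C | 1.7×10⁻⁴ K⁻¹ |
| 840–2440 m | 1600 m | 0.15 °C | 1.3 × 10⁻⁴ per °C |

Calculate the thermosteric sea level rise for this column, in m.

Layer 1: 0.71 × 3.1×10⁻⁴ × 190 = 0.041819 m
2.2×10⁻⁴ × 0.83 × 290 = 0.052954 m
480–840 m: 360 × 0.34 × 1.7×10⁻⁴ = 0.020808 m
840–2440 m: 1.3×10⁻⁴ × 1600 × 0.15 = 0.03120 m
Δh = 0.041819 + 0.052954 + 0.020808 + 0.03120 = 0.146781 m ≈ 0.147 m

0.147 m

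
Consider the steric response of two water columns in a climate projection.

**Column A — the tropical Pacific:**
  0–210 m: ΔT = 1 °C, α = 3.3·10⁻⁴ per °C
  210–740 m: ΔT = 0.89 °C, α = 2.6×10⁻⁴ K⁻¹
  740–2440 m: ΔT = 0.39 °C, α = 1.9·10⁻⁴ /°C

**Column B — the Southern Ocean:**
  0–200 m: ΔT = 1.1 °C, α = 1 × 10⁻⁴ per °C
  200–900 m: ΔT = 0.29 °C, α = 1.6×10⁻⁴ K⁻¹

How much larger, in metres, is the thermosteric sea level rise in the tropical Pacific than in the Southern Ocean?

0.263 m

A 0–210 m: 3.3×10⁻⁴ × 1 × 210 = 0.06930 m
A Layer 2: 530 × 2.6×10⁻⁴ × 0.89 = 0.122642 m
A 740–2440 m: 0.39 × 1700 × 1.9×10⁻⁴ = 0.12597 m
A total: 0.317912 m
B 1×10⁻⁴ × 1.1 × 200 = 0.02200 m
B Layer 2: 700 × 0.29 × 1.6×10⁻⁴ = 0.03248 m
B total: 0.05448 m
Difference: 0.317912 − 0.05448 = 0.263432 m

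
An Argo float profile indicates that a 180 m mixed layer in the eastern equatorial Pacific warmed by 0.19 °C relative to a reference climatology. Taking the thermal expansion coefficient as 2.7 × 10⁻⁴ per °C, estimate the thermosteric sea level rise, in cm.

Δh = αΔT·H = 2.7×10⁻⁴ × 0.19 × 180 = 0.009234 m

Δh ≈ 0.923 cm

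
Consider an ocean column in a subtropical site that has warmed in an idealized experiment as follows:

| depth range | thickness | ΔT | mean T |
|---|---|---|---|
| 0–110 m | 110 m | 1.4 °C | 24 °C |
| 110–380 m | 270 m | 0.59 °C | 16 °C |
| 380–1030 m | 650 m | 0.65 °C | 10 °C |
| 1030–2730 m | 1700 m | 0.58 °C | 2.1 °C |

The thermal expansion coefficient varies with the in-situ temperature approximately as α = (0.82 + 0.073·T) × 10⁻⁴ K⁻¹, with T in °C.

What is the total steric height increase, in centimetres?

23.3 cm

Layer 1: α = (0.82 + 0.073×24)×10⁻⁴ = 2.572×10⁻⁴ K⁻¹
Layer 2: α = (0.82 + 0.073×16)×10⁻⁴ = 1.988×10⁻⁴ K⁻¹
Layer 3: α = (0.82 + 0.073×10)×10⁻⁴ = 1.55×10⁻⁴ K⁻¹
Layer 4: α = (0.82 + 0.073×2.1)×10⁻⁴ = 0.9733×10⁻⁴ K⁻¹
Layer 1: 110 × 1.4 × 2.572×10⁻⁴ = 0.0396088 m
Layer 2: 0.59 × 270 × 1.988×10⁻⁴ = 0.03166884 m
0.65 × 1.55×10⁻⁴ × 650 = 0.0654875 m
1030–2730 m: 0.58 × 0.9733×10⁻⁴ × 1700 = 0.09596738 m
Δh = 0.0396088 + 0.03166884 + 0.0654875 + 0.09596738 = 0.23273252 m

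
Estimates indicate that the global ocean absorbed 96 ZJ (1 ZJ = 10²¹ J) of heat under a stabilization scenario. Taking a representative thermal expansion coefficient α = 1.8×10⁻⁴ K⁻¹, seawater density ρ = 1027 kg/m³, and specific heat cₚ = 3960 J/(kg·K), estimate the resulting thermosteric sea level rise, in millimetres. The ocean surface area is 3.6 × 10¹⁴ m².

11.8 mm

Per unit area: Q = 96×10²¹ / (3.6×10¹⁴) ≈ 2.667×10⁸ J/m²
Δh = αQ/(ρcₚ) = 1.8×10⁻⁴ × 2.667×10⁸ / (1027 × 3960) ≈ 0.011804 m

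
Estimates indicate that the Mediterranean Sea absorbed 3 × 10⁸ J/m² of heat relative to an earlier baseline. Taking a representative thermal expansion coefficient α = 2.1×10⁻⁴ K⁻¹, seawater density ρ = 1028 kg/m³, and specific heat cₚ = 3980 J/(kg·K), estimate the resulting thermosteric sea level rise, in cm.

Δh = αQ/(ρcₚ) = 2.1×10⁻⁴ × 3×10⁸ / (1028 × 3980) ≈ 0.015398 m

Δh = 1.54 cm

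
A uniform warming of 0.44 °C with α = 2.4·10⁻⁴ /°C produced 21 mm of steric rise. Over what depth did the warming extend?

H = Δh/(αΔT) = 0.021 / (2.4×10⁻⁴ × 0.44) ≈ 198.9 m

about 200 m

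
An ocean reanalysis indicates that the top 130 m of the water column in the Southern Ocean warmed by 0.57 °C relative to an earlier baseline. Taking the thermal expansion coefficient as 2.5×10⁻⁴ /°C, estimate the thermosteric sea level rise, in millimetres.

Δh = αΔT·H = 2.5×10⁻⁴ × 0.57 × 130 = 0.018525 m

Δh = 18.5 mm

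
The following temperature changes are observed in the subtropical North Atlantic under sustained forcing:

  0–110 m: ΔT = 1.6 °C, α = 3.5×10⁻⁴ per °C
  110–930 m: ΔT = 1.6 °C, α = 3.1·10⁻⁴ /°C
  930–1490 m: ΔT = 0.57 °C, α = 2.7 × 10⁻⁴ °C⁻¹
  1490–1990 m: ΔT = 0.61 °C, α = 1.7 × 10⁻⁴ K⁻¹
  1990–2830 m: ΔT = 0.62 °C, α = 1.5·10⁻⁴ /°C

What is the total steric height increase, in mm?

Layer 1: 1.6 × 110 × 3.5×10⁻⁴ = 0.06160 m
Layer 2: 1.6 × 3.1×10⁻⁴ × 820 = 0.40672 m
Layer 3: 560 × 2.7×10⁻⁴ × 0.57 = 0.086184 m
0.61 × 500 × 1.7×10⁻⁴ = 0.05185 m
Layer 5: 840 × 1.5×10⁻⁴ × 0.62 = 0.07812 m
Δh = 0.06160 + 0.40672 + 0.086184 + 0.05185 + 0.07812 = 0.684474 m ≈ 680 mm

680 mm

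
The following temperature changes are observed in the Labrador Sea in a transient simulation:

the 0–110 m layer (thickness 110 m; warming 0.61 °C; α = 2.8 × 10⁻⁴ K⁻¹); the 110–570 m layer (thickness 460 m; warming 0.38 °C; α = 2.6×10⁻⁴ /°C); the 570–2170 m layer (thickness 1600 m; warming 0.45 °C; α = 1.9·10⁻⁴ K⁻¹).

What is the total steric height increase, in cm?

Δh = 20.1 cm

0–110 m: 2.8×10⁻⁴ × 0.61 × 110 = 0.018788 m
110–570 m: 2.6×10⁻⁴ × 0.38 × 460 = 0.045448 m
570–2170 m: 1.9×10⁻⁴ × 1600 × 0.45 = 0.13680 m
Δh = 0.018788 + 0.045448 + 0.13680 = 0.201036 m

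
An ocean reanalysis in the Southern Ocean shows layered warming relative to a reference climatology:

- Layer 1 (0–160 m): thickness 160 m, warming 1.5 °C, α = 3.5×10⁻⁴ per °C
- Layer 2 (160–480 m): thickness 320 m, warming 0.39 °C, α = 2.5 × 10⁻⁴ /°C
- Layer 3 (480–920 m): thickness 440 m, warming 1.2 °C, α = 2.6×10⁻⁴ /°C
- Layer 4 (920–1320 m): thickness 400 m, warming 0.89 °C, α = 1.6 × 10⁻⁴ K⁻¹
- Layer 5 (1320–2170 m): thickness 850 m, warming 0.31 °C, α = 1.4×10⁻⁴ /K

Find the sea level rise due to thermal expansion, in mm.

3.5×10⁻⁴ × 1.5 × 160 = 0.08400 m
160–480 m: 320 × 0.39 × 2.5×10⁻⁴ = 0.03120 m
Layer 3: 2.6×10⁻⁴ × 1.2 × 440 = 0.13728 m
920–1320 m: 1.6×10⁻⁴ × 0.89 × 400 = 0.05696 m
1.4×10⁻⁴ × 850 × 0.31 = 0.03689 m
Δh = 0.08400 + 0.03120 + 0.13728 + 0.05696 + 0.03689 = 0.34633 m ≈ 346 mm

346 mm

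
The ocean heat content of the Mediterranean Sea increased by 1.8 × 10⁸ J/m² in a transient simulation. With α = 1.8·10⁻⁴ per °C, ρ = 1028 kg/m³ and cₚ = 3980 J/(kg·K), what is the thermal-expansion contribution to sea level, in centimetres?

about 0.79 cm

Δh = αQ/(ρcₚ) = 1.8×10⁻⁴ × 1.8×10⁸ / (1028 × 3980) ≈ 0.007919 m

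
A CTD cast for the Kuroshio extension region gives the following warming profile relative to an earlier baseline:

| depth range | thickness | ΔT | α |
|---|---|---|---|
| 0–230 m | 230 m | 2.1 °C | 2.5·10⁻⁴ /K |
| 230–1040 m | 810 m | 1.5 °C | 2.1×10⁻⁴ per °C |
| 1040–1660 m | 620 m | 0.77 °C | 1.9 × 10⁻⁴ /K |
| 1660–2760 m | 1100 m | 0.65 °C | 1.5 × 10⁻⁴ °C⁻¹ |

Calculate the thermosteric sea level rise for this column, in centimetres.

about 57 cm

0–230 m: 230 × 2.1 × 2.5×10⁻⁴ = 0.12075 m
Layer 2: 2.1×10⁻⁴ × 1.5 × 810 = 0.25515 m
Layer 3: 620 × 0.77 × 1.9×10⁻⁴ = 0.090706 m
Layer 4: 0.65 × 1100 × 1.5×10⁻⁴ = 0.10725 m
Δh = 0.12075 + 0.25515 + 0.090706 + 0.10725 = 0.573856 m ≈ 57 cm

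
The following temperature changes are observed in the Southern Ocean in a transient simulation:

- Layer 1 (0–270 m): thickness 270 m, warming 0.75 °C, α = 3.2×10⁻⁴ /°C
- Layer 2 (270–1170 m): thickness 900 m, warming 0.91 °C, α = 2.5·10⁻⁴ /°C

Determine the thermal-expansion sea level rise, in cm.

about 27 cm

0–270 m: 3.2×10⁻⁴ × 270 × 0.75 = 0.06480 m
270–1170 m: 2.5×10⁻⁴ × 0.91 × 900 = 0.20475 m
Δh = 0.06480 + 0.20475 = 0.26955 m ≈ 27 cm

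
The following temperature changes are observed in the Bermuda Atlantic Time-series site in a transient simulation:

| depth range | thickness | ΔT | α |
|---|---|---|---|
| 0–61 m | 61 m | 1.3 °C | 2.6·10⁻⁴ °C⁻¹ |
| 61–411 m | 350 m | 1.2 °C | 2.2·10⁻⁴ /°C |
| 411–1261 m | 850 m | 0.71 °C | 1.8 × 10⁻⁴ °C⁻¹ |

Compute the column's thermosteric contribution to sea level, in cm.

22.2 cm of thermosteric rise

61 × 2.6×10⁻⁴ × 1.3 = 0.020618 m
Layer 2: 2.2×10⁻⁴ × 350 × 1.2 = 0.09240 m
Layer 3: 0.71 × 1.8×10⁻⁴ × 850 = 0.10863 m
Δh = 0.020618 + 0.09240 + 0.10863 = 0.221648 m ≈ 22.2 cm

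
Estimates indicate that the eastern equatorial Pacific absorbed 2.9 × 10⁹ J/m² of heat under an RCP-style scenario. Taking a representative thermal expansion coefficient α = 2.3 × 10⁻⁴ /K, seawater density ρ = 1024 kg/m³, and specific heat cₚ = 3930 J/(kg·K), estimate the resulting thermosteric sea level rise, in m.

Δh = αQ/(ρcₚ) = 2.3×10⁻⁴ × 2.9×10⁹ / (1024 × 3930) ≈ 0.16574 m

Δh = 0.17 m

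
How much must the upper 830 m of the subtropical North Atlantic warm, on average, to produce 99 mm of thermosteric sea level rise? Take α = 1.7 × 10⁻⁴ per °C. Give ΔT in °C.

about 0.702 °C

ΔT = Δh/(αH) = 0.099 / (1.7×10⁻⁴ × 830) ≈ 0.7016 °C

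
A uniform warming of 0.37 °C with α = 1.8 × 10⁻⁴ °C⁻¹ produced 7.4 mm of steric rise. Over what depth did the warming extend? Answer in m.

H = Δh/(αΔT) = 0.0074 / (1.8×10⁻⁴ × 0.37) ≈ 111.1 m

H ≈ 111 m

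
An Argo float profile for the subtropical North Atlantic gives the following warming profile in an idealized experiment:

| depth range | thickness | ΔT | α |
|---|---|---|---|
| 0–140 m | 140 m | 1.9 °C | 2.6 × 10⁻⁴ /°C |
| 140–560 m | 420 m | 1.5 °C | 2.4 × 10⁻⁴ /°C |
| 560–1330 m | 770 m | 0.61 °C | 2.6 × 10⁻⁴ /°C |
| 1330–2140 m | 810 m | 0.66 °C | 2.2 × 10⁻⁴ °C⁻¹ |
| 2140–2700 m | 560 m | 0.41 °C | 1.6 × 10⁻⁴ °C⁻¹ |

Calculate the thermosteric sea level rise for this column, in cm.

Δh ≈ 49.7 cm

2.6×10⁻⁴ × 1.9 × 140 = 0.06916 m
Layer 2: 1.5 × 2.4×10⁻⁴ × 420 = 0.15120 m
560–1330 m: 2.6×10⁻⁴ × 0.61 × 770 = 0.122122 m
0.66 × 2.2×10⁻⁴ × 810 = 0.117612 m
Layer 5: 0.41 × 560 × 1.6×10⁻⁴ = 0.036736 m
Δh = 0.06916 + 0.15120 + 0.122122 + 0.117612 + 0.036736 = 0.49683 m ≈ 49.7 cm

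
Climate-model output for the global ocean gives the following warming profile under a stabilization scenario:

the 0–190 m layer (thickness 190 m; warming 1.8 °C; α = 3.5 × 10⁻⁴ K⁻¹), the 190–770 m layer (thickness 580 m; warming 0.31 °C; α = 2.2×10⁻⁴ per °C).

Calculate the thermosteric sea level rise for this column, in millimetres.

about 160 mm

0–190 m: 3.5×10⁻⁴ × 190 × 1.8 = 0.11970 m
Layer 2: 2.2×10⁻⁴ × 580 × 0.31 = 0.039556 m
Δh = 0.11970 + 0.039556 = 0.159256 m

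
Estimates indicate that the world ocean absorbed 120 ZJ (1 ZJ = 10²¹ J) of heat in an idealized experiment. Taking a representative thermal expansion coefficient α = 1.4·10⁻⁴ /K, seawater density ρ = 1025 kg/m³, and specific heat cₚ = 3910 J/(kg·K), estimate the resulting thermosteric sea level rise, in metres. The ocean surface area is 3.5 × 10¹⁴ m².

Per unit area: Q = 120×10²¹ / (3.5×10¹⁴) ≈ 3.429×10⁸ J/m²
Δh = αQ/(ρcₚ) = 1.4×10⁻⁴ × 3.429×10⁸ / (1025 × 3910) ≈ 0.011978 m

0.0120 m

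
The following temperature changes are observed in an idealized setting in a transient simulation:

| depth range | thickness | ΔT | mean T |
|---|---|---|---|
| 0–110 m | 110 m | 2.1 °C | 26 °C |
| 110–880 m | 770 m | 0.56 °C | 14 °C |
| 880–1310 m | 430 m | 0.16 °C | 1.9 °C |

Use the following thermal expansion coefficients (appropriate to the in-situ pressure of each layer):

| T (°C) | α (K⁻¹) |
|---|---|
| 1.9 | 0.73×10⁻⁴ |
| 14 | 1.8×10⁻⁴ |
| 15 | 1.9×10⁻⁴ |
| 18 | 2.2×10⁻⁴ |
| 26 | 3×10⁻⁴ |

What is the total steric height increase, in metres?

Δh ≈ 0.15 m

Layer 1 at 26 °C → α = 3×10⁻⁴ K⁻¹
Layer 2 at 14 °C → α = 1.8×10⁻⁴ K⁻¹
Layer 3 at 1.9 °C → α = 0.73×10⁻⁴ K⁻¹
0–110 m: 2.1 × 110 × 3×10⁻⁴ = 0.06930 m
110–880 m: 1.8×10⁻⁴ × 0.56 × 770 = 0.077616 m
Layer 3: 0.73×10⁻⁴ × 0.16 × 430 = 0.0050224 m
Δh = 0.06930 + 0.077616 + 0.0050224 = 0.1519384 m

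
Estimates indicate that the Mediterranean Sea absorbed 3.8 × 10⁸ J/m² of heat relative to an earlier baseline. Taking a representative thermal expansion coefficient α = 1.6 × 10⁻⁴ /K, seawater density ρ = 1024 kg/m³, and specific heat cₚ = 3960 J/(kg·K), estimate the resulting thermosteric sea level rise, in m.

Δh = αQ/(ρcₚ) = 1.6×10⁻⁴ × 3.8×10⁸ / (1024 × 3960) ≈ 0.014994 m

0.015 m of thermosteric rise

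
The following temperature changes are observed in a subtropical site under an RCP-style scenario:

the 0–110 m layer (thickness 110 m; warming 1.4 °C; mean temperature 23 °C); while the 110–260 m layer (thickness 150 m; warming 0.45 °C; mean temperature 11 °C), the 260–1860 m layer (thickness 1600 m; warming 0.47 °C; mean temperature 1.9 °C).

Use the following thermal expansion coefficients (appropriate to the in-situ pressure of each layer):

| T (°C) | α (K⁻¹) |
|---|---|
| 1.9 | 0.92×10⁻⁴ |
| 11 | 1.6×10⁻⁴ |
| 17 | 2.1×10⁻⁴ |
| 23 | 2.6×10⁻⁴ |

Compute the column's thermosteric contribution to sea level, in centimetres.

Δh = 12.0 cm

Layer 1 at 23 °C → α = 2.6×10⁻⁴ K⁻¹
Layer 2 at 11 °C → α = 1.6×10⁻⁴ K⁻¹
Layer 3 at 1.9 °C → α = 0.92×10⁻⁴ K⁻¹
Layer 1: 2.6×10⁻⁴ × 110 × 1.4 = 0.04004 m
Layer 2: 150 × 1.6×10⁻⁴ × 0.45 = 0.01080 m
260–1860 m: 0.47 × 0.92×10⁻⁴ × 1600 = 0.069184 m
Δh = 0.04004 + 0.01080 + 0.069184 = 0.120024 m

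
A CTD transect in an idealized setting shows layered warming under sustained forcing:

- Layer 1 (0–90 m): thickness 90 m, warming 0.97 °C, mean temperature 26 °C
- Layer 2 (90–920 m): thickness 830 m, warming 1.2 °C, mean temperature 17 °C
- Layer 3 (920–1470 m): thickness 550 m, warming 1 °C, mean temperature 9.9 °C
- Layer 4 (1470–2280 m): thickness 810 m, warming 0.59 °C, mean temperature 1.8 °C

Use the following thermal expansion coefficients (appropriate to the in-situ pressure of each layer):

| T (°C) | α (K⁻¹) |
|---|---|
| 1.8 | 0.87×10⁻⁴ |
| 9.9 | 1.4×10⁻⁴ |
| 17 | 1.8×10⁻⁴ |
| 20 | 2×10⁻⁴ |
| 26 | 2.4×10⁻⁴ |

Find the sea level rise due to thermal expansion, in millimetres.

320 mm

Layer 1 at 26 °C → α = 2.4×10⁻⁴ K⁻¹
Layer 2 at 17 °C → α = 1.8×10⁻⁴ K⁻¹
Layer 3 at 9.9 °C → α = 1.4×10⁻⁴ K⁻¹
Layer 4 at 1.8 °C → α = 0.87×10⁻⁴ K⁻¹
0–90 m: 90 × 2.4×10⁻⁴ × 0.97 = 0.020952 m
90–920 m: 1.2 × 830 × 1.8×10⁻⁴ = 0.17928 m
1.4×10⁻⁴ × 1 × 550 = 0.07700 m
1470–2280 m: 0.59 × 0.87×10⁻⁴ × 810 = 0.0415773 m
Δh = 0.020952 + 0.17928 + 0.07700 + 0.0415773 = 0.3188093 m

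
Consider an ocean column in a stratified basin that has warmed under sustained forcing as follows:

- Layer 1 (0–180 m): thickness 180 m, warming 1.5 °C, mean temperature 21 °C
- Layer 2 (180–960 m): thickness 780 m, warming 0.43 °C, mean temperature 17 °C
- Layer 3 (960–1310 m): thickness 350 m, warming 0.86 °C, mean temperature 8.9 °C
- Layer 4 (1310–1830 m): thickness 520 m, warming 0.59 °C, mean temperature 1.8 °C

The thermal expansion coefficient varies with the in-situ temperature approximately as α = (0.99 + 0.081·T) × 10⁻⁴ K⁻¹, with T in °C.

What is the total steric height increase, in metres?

Δh ≈ 0.238 m

Layer 1: α = (0.99 + 0.081×21)×10⁻⁴ = 2.691×10⁻⁴ K⁻¹
Layer 2: α = (0.99 + 0.081×17)×10⁻⁴ = 2.367×10⁻⁴ K⁻¹
Layer 3: α = (0.99 + 0.081×8.9)×10⁻⁴ = 1.7109×10⁻⁴ K⁻¹
Layer 4: α = (0.99 + 0.081×1.8)×10⁻⁴ = 1.1358×10⁻⁴ K⁻¹
0–180 m: 180 × 2.691×10⁻⁴ × 1.5 = 0.072657 m
Layer 2: 2.367×10⁻⁴ × 780 × 0.43 = 0.07938918 m
960–1310 m: 0.86 × 350 × 1.7109×10⁻⁴ = 0.05149809 m
Layer 4: 0.59 × 520 × 1.1358×10⁻⁴ = 0.034846344 m
Δh = 0.072657 + 0.07938918 + 0.05149809 + 0.034846344 = 0.238390614 m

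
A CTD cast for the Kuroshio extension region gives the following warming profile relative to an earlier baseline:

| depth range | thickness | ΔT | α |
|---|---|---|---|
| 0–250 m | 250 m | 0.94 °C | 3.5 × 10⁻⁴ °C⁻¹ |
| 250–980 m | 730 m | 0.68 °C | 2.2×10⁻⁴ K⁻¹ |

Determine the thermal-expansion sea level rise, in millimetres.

Δh ≈ 191 mm

0–250 m: 250 × 3.5×10⁻⁴ × 0.94 = 0.08225 m
Layer 2: 0.68 × 2.2×10⁻⁴ × 730 = 0.109208 m
Δh = 0.08225 + 0.109208 = 0.191458 m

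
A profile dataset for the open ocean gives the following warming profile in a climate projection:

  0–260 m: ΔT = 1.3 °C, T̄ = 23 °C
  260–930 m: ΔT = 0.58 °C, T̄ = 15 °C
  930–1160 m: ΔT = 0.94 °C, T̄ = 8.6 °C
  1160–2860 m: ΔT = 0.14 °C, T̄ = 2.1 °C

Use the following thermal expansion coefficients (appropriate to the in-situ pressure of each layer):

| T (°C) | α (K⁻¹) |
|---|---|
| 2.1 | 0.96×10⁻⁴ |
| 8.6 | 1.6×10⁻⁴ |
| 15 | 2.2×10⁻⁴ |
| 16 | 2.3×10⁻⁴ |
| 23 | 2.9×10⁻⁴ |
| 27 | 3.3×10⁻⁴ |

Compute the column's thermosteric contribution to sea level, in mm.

Δh ≈ 240 mm

Layer 1 at 23 °C → α = 2.9×10⁻⁴ K⁻¹
Layer 2 at 15 °C → α = 2.2×10⁻⁴ K⁻¹
Layer 3 at 8.6 °C → α = 1.6×10⁻⁴ K⁻¹
Layer 4 at 2.1 °C → α = 0.96×10⁻⁴ K⁻¹
260 × 2.9×10⁻⁴ × 1.3 = 0.09802 m
260–930 m: 670 × 0.58 × 2.2×10⁻⁴ = 0.085492 m
230 × 0.94 × 1.6×10⁻⁴ = 0.034592 m
1700 × 0.96×10⁻⁴ × 0.14 = 0.022848 m
Δh = 0.09802 + 0.085492 + 0.034592 + 0.022848 = 0.240952 m ≈ 240 mm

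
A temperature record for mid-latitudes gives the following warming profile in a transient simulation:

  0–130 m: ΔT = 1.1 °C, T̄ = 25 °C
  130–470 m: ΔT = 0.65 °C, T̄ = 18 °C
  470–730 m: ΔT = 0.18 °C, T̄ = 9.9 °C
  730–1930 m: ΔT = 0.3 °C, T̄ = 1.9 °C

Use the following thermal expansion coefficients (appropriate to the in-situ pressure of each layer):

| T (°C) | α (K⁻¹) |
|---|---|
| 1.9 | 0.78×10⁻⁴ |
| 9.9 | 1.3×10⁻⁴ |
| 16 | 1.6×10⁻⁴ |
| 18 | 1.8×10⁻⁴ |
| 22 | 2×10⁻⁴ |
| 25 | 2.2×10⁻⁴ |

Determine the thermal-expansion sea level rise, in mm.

Δh ≈ 110 mm

Layer 1 at 25 °C → α = 2.2×10⁻⁴ K⁻¹
Layer 2 at 18 °C → α = 1.8×10⁻⁴ K⁻¹
Layer 3 at 9.9 °C → α = 1.3×10⁻⁴ K⁻¹
Layer 4 at 1.9 °C → α = 0.78×10⁻⁴ K⁻¹
0–130 m: 1.1 × 130 × 2.2×10⁻⁴ = 0.03146 m
Layer 2: 0.65 × 1.8×10⁻⁴ × 340 = 0.03978 m
0.18 × 1.3×10⁻⁴ × 260 = 0.006084 m
Layer 4: 1200 × 0.78×10⁻⁴ × 0.3 = 0.02808 m
Δh = 0.03146 + 0.03978 + 0.006084 + 0.02808 = 0.105404 m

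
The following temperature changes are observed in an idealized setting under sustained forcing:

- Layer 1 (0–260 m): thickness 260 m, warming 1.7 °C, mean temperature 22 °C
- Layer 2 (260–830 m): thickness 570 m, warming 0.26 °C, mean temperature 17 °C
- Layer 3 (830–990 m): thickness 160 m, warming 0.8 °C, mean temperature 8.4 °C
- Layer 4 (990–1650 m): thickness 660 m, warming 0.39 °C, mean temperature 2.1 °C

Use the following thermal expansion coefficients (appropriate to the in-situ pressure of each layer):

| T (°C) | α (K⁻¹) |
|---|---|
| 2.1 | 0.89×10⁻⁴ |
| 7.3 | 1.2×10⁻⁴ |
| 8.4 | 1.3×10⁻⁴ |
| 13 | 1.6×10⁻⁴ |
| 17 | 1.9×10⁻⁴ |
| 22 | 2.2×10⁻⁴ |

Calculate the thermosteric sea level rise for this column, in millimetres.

Layer 1 at 22 °C → α = 2.2×10⁻⁴ K⁻¹
Layer 2 at 17 °C → α = 1.9×10⁻⁴ K⁻¹
Layer 3 at 8.4 °C → α = 1.3×10⁻⁴ K⁻¹
Layer 4 at 2.1 °C → α = 0.89×10⁻⁴ K⁻¹
0–260 m: 260 × 1.7 × 2.2×10⁻⁴ = 0.09724 m
570 × 1.9×10⁻⁴ × 0.26 = 0.028158 m
0.8 × 1.3×10⁻⁴ × 160 = 0.01664 m
990–1650 m: 660 × 0.89×10⁻⁴ × 0.39 = 0.0229086 m
Δh = 0.09724 + 0.028158 + 0.01664 + 0.0229086 = 0.1649466 m

Δh = 160 mm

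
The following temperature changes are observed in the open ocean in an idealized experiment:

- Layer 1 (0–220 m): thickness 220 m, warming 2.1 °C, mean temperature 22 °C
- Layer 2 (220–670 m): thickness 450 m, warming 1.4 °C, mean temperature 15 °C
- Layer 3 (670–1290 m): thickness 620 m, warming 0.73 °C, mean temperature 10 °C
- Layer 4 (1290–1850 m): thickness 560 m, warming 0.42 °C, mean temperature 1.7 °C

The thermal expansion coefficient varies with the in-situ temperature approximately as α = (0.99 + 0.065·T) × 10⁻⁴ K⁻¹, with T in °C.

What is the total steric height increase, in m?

Layer 1: α = (0.99 + 0.065×22)×10⁻⁴ = 2.42×10⁻⁴ K⁻¹
Layer 2: α = (0.99 + 0.065×15)×10⁻⁴ = 1.965×10⁻⁴ K⁻¹
Layer 3: α = (0.99 + 0.065×10)×10⁻⁴ = 1.64×10⁻⁴ K⁻¹
Layer 4: α = (0.99 + 0.065×1.7)×10⁻⁴ = 1.1005×10⁻⁴ K⁻¹
0–220 m: 2.42×10⁻⁴ × 220 × 2.1 = 0.111804 m
1.4 × 1.965×10⁻⁴ × 450 = 0.123795 m
1.64×10⁻⁴ × 0.73 × 620 = 0.0742264 m
Layer 4: 560 × 0.42 × 1.1005×10⁻⁴ = 0.02588376 m
Δh = 0.111804 + 0.123795 + 0.0742264 + 0.02588376 = 0.33570916 m ≈ 0.336 m

Δh ≈ 0.336 m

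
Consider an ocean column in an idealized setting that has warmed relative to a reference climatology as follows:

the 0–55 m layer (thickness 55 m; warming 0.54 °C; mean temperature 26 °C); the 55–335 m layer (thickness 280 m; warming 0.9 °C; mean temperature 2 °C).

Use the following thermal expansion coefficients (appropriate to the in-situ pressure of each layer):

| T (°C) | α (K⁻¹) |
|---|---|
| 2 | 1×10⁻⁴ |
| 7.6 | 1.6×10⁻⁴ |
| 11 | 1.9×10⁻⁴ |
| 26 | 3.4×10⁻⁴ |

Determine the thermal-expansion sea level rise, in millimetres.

about 35.3 mm

Layer 1 at 26 °C → α = 3.4×10⁻⁴ K⁻¹
Layer 2 at 2 °C → α = 1×10⁻⁴ K⁻¹
0–55 m: 0.54 × 3.4×10⁻⁴ × 55 = 0.010098 m
1×10⁻⁴ × 280 × 0.9 = 0.02520 m
Δh = 0.010098 + 0.02520 = 0.035298 m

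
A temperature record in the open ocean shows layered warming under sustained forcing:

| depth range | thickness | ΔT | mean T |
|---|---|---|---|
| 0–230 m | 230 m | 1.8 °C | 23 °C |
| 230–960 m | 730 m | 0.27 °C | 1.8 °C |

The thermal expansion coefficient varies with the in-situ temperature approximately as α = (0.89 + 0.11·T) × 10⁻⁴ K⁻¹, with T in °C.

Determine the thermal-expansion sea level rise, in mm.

Layer 1: α = (0.89 + 0.11×23)×10⁻⁴ = 3.42×10⁻⁴ K⁻¹
Layer 2: α = (0.89 + 0.11×1.8)×10⁻⁴ = 1.088×10⁻⁴ K⁻¹
Layer 1: 230 × 3.42×10⁻⁴ × 1.8 = 0.141588 m
1.088×10⁻⁴ × 0.27 × 730 = 0.02144448 m
Δh = 0.141588 + 0.02144448 = 0.16303248 m

Δh = 160 mm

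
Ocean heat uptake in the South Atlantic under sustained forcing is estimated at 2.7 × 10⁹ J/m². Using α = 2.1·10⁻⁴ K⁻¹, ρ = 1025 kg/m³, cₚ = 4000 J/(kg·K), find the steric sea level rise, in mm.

Δh = αQ/(ρcₚ) = 2.1×10⁻⁴ × 2.7×10⁹ / (1025 × 4000) ≈ 0.13829 m

138 mm of thermosteric rise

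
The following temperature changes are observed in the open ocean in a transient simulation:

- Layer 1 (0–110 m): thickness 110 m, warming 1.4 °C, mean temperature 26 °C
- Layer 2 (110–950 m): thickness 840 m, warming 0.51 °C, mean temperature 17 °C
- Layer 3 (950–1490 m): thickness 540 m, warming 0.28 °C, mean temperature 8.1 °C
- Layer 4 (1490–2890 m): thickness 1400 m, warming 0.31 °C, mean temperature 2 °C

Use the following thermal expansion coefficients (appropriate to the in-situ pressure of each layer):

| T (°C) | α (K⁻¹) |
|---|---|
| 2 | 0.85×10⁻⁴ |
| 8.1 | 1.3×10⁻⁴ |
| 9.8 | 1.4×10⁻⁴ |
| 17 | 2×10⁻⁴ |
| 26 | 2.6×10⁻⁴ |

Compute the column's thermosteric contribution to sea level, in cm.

Layer 1 at 26 °C → α = 2.6×10⁻⁴ K⁻¹
Layer 2 at 17 °C → α = 2×10⁻⁴ K⁻¹
Layer 3 at 8.1 °C → α = 1.3×10⁻⁴ K⁻¹
Layer 4 at 2 °C → α = 0.85×10⁻⁴ K⁻¹
110 × 1.4 × 2.6×10⁻⁴ = 0.04004 m
2×10⁻⁴ × 0.51 × 840 = 0.08568 m
Layer 3: 540 × 0.28 × 1.3×10⁻⁴ = 0.019656 m
1490–2890 m: 0.31 × 0.85×10⁻⁴ × 1400 = 0.03689 m
Δh = 0.04004 + 0.08568 + 0.019656 + 0.03689 = 0.182266 m

Δh = 18.2 cm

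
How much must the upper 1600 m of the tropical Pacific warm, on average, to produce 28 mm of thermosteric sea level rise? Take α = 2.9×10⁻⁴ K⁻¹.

0.0603 K

ΔT = Δh/(αH) = 0.028 / (2.9×10⁻⁴ × 1600) ≈ 0.06034 K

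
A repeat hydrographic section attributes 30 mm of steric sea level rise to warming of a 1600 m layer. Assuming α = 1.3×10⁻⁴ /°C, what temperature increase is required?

ΔT ≈ 0.144 °C

ΔT = Δh/(αH) = 0.03 / (1.3×10⁻⁴ × 1600) ≈ 0.1442 °C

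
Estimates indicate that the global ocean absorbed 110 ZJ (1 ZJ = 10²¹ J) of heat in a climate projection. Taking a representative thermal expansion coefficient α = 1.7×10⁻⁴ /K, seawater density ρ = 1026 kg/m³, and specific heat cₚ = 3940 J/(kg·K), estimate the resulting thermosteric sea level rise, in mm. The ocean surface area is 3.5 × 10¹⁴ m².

13 mm of thermosteric rise

Per unit area: Q = 110×10²¹ / (3.5×10¹⁴) ≈ 3.143×10⁸ J/m²
Δh = αQ/(ρcₚ) = 1.7×10⁻⁴ × 3.143×10⁸ / (1026 × 3940) ≈ 0.013218 m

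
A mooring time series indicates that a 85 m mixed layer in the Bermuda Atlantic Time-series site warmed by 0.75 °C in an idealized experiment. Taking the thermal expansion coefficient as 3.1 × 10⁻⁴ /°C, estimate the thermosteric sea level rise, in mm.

Δh = αΔT·H = 3.1×10⁻⁴ × 0.75 × 85 = 0.0197625 m

19.8 mm of thermosteric rise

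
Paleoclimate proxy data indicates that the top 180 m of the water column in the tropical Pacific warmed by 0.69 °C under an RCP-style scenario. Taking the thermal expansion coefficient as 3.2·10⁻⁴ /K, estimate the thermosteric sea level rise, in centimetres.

about 3.97 cm

Δh = αΔT·H = 3.2×10⁻⁴ × 0.69 × 180 = 0.039744 m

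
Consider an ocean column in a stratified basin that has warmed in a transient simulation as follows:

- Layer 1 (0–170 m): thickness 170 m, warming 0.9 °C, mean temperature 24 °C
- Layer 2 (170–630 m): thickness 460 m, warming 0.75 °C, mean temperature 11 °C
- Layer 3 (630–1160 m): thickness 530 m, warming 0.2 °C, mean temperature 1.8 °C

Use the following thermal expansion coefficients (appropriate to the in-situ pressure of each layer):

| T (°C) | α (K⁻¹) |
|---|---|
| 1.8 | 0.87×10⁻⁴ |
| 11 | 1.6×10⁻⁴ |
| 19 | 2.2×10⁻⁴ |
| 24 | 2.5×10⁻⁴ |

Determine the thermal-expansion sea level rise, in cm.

Layer 1 at 24 °C → α = 2.5×10⁻⁴ K⁻¹
Layer 2 at 11 °C → α = 1.6×10⁻⁴ K⁻¹
Layer 3 at 1.8 °C → α = 0.87×10⁻⁴ K⁻¹
0–170 m: 0.9 × 170 × 2.5×10⁻⁴ = 0.03825 m
Layer 2: 460 × 0.75 × 1.6×10⁻⁴ = 0.05520 m
630–1160 m: 530 × 0.2 × 0.87×10⁻⁴ = 0.009222 m
Δh = 0.03825 + 0.05520 + 0.009222 = 0.102672 m ≈ 10.3 cm

10.3 cm of thermosteric rise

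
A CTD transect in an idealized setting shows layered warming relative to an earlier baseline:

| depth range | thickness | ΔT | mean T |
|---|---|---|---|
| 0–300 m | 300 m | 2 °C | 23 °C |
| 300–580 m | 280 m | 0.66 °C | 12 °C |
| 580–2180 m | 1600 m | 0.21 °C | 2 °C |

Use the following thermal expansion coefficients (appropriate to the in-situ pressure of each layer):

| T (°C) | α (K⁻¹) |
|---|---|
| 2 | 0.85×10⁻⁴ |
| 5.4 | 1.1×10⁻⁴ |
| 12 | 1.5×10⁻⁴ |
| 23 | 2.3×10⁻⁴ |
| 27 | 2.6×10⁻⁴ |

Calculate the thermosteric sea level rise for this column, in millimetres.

Layer 1 at 23 °C → α = 2.3×10⁻⁴ K⁻¹
Layer 2 at 12 °C → α = 1.5×10⁻⁴ K⁻¹
Layer 3 at 2 °C → α = 0.85×10⁻⁴ K⁻¹
0–300 m: 300 × 2.3×10⁻⁴ × 2 = 0.13800 m
300–580 m: 280 × 0.66 × 1.5×10⁻⁴ = 0.02772 m
Layer 3: 1600 × 0.85×10⁻⁴ × 0.21 = 0.02856 m
Δh = 0.13800 + 0.02772 + 0.02856 = 0.19428 m

194 mm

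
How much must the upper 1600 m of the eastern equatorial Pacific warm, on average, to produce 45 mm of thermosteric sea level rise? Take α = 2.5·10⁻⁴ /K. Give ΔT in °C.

ΔT = Δh/(αH) = 0.045 / (2.5×10⁻⁴ × 1600) = 0.1125 °C

ΔT ≈ 0.11 °C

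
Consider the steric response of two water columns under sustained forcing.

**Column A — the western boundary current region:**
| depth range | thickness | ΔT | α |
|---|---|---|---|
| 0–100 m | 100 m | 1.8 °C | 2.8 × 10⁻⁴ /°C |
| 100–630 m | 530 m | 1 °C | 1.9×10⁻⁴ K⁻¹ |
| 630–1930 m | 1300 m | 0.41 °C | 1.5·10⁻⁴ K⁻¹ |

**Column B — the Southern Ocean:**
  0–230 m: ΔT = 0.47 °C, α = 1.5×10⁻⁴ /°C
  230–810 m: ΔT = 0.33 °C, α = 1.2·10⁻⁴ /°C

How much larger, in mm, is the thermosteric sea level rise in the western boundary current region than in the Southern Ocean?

Δh_A − Δh_B ≈ 190 mm

A 2.8×10⁻⁴ × 100 × 1.8 = 0.05040 m
A 1 × 530 × 1.9×10⁻⁴ = 0.10070 m
A 1300 × 1.5×10⁻⁴ × 0.41 = 0.07995 m
A total: 0.23105 m
B 230 × 0.47 × 1.5×10⁻⁴ = 0.016215 m
B 230–810 m: 0.33 × 580 × 1.2×10⁻⁴ = 0.022968 m
B total: 0.039183 m
Difference: 0.23105 − 0.039183 = 0.191867 m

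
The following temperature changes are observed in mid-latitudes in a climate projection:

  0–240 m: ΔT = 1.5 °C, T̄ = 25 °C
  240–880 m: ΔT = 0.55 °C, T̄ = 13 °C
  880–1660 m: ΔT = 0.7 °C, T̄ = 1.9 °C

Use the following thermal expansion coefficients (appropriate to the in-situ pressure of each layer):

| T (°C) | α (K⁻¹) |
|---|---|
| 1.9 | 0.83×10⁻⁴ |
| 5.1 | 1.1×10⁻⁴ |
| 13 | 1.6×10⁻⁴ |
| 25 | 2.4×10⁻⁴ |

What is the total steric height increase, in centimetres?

18.8 cm

Layer 1 at 25 °C → α = 2.4×10⁻⁴ K⁻¹
Layer 2 at 13 °C → α = 1.6×10⁻⁴ K⁻¹
Layer 3 at 1.9 °C → α = 0.83×10⁻⁴ K⁻¹
Layer 1: 240 × 2.4×10⁻⁴ × 1.5 = 0.08640 m
240–880 m: 0.55 × 640 × 1.6×10⁻⁴ = 0.05632 m
780 × 0.7 × 0.83×10⁻⁴ = 0.045318 m
Δh = 0.08640 + 0.05632 + 0.045318 = 0.188038 m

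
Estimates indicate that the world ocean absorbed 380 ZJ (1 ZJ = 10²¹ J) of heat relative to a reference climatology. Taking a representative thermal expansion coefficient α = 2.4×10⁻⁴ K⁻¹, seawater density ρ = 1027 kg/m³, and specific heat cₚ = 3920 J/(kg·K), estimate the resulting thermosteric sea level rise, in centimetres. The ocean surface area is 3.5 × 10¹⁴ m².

Per unit area: Q = 380×10²¹ / (3.5×10¹⁴) ≈ 1.086×10⁹ J/m²
Δh = αQ/(ρcₚ) = 2.4×10⁻⁴ × 1.086×10⁹ / (1027 × 3920) ≈ 0.064742 m

Δh = 6.5 cm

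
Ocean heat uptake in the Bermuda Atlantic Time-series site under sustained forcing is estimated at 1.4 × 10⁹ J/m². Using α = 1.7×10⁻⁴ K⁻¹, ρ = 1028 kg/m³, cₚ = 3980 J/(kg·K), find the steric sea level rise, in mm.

Δh = αQ/(ρcₚ) = 1.7×10⁻⁴ × 1.4×10⁹ / (1028 × 3980) ≈ 0.05817 m

Δh ≈ 58 mm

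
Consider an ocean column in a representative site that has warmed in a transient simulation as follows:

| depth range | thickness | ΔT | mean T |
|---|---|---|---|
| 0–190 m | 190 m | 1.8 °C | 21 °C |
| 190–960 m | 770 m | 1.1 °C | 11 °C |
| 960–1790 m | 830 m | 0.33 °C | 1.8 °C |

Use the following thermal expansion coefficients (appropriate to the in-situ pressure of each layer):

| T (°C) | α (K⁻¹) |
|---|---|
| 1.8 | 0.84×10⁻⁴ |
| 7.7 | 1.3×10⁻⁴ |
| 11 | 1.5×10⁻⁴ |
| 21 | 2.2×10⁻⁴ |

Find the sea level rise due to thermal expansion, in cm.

Layer 1 at 21 °C → α = 2.2×10⁻⁴ K⁻¹
Layer 2 at 11 °C → α = 1.5×10⁻⁴ K⁻¹
Layer 3 at 1.8 °C → α = 0.84×10⁻⁴ K⁻¹
190 × 1.8 × 2.2×10⁻⁴ = 0.07524 m
Layer 2: 1.1 × 1.5×10⁻⁴ × 770 = 0.12705 m
0.33 × 830 × 0.84×10⁻⁴ = 0.0230076 m
Δh = 0.07524 + 0.12705 + 0.0230076 = 0.2252976 m

23 cm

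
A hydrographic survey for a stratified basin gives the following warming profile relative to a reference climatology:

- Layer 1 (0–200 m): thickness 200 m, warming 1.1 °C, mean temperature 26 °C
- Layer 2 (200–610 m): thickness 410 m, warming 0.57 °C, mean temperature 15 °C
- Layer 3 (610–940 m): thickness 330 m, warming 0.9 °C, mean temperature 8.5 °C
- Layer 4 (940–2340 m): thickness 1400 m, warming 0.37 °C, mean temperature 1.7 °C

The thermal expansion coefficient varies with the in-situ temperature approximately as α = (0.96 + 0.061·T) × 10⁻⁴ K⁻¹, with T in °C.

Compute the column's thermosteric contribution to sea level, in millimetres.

200 mm

Layer 1: α = (0.96 + 0.061×26)×10⁻⁴ = 2.546×10⁻⁴ K⁻¹
Layer 2: α = (0.96 + 0.061×15)×10⁻⁴ = 1.875×10⁻⁴ K⁻¹
Layer 3: α = (0.96 + 0.061×8.5)×10⁻⁴ = 1.4785×10⁻⁴ K⁻¹
Layer 4: α = (0.96 + 0.061×1.7)×10⁻⁴ = 1.0637×10⁻⁴ K⁻¹
Layer 1: 2.546×10⁻⁴ × 200 × 1.1 = 0.056012 m
200–610 m: 1.875×10⁻⁴ × 0.57 × 410 = 0.04381875 m
1.4785×10⁻⁴ × 0.9 × 330 = 0.04391145 m
940–2340 m: 1.0637×10⁻⁴ × 1400 × 0.37 = 0.05509966 m
Δh = 0.056012 + 0.04381875 + 0.04391145 + 0.05509966 = 0.19884186 m ≈ 200 mm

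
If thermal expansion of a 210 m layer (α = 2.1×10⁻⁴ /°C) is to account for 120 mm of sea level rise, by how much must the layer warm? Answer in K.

about 2.72 K

ΔT = Δh/(αH) = 0.12 / (2.1×10⁻⁴ × 210) ≈ 2.721 K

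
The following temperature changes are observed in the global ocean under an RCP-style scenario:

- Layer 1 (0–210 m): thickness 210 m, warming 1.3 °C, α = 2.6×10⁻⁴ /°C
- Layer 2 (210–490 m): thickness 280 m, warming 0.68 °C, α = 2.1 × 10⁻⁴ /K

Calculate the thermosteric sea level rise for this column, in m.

Δh = 0.111 m

210 × 1.3 × 2.6×10⁻⁴ = 0.07098 m
280 × 2.1×10⁻⁴ × 0.68 = 0.039984 m
Δh = 0.07098 + 0.039984 = 0.110964 m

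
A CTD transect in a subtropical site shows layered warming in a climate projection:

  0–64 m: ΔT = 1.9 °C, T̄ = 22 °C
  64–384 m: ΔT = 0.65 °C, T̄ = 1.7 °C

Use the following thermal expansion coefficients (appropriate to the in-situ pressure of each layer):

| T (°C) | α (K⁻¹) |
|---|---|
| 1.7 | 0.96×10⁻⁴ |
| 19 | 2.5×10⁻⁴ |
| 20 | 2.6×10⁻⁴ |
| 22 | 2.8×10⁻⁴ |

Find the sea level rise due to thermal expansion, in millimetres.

about 54.0 mm

Layer 1 at 22 °C → α = 2.8×10⁻⁴ K⁻¹
Layer 2 at 1.7 °C → α = 0.96×10⁻⁴ K⁻¹
2.8×10⁻⁴ × 1.9 × 64 = 0.034048 m
64–384 m: 0.65 × 0.96×10⁻⁴ × 320 = 0.019968 m
Δh = 0.034048 + 0.019968 = 0.054016 m ≈ 54.0 mm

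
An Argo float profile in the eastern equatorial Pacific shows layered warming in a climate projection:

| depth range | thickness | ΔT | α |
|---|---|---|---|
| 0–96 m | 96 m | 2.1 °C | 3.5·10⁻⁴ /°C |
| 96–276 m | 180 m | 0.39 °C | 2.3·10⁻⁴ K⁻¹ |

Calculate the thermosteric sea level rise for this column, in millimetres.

Δh = 86.7 mm

Layer 1: 3.5×10⁻⁴ × 2.1 × 96 = 0.07056 m
0.39 × 180 × 2.3×10⁻⁴ = 0.016146 m
Δh = 0.07056 + 0.016146 = 0.086706 m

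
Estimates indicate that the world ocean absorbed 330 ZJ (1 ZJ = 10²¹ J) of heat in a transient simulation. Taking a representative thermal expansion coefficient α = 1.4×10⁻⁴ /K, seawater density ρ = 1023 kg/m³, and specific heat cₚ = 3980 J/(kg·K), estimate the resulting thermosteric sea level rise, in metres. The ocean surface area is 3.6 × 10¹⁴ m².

0.0315 m of thermosteric rise

Per unit area: Q = 330×10²¹ / (3.6×10¹⁴) ≈ 9.167×10⁸ J/m²
Δh = αQ/(ρcₚ) = 1.4×10⁻⁴ × 9.167×10⁸ / (1023 × 3980) ≈ 0.031521 m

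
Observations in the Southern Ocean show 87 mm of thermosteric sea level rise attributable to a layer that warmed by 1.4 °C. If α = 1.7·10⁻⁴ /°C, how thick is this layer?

366 m

H = Δh/(αΔT) = 0.087 / (1.7×10⁻⁴ × 1.4) ≈ 365.5 m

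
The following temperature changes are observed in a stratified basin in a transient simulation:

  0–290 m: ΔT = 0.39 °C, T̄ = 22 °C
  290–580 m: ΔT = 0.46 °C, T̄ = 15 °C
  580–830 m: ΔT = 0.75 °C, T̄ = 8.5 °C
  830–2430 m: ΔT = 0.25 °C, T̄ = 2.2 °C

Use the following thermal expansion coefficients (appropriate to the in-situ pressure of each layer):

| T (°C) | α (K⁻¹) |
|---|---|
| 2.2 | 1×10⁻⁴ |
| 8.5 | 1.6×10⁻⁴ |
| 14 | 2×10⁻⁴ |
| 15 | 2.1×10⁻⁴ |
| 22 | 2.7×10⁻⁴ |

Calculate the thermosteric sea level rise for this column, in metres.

0.13 m

Layer 1 at 22 °C → α = 2.7×10⁻⁴ K⁻¹
Layer 2 at 15 °C → α = 2.1×10⁻⁴ K⁻¹
Layer 3 at 8.5 °C → α = 1.6×10⁻⁴ K⁻¹
Layer 4 at 2.2 °C → α = 1×10⁻⁴ K⁻¹
0.39 × 2.7×10⁻⁴ × 290 = 0.030537 m
290–580 m: 290 × 2.1×10⁻⁴ × 0.46 = 0.028014 m
580–830 m: 1.6×10⁻⁴ × 0.75 × 250 = 0.03000 m
830–2430 m: 1600 × 0.25 × 1×10⁻⁴ = 0.04000 m
Δh = 0.030537 + 0.028014 + 0.03000 + 0.04000 = 0.128551 m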